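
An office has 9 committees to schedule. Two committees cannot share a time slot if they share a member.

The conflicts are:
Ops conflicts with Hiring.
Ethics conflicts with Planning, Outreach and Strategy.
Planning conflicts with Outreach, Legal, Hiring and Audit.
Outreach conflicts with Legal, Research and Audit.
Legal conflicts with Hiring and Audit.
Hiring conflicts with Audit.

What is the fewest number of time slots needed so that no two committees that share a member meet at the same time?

4

Planning, Outreach, Legal, Audit all conflict with each other, so at least 4 time slots are needed.
4 time slots suffice: Ops=2, Ethics=3, Planning=2, Outreach=1, Legal=3, Strategy=1, Research=2, Hiring=1, Audit=4. Every pair that conflicts lands in different time slots.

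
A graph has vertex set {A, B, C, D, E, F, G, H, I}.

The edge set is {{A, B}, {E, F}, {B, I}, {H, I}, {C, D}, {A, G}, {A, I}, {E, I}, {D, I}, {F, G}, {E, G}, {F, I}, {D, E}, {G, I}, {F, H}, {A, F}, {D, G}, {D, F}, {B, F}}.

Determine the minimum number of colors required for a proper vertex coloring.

5

D, E, F, G, I form a clique, so at least 5 colors are needed.
5 colors suffice: color 1 → {C, F}; color 2 → {I}; color 3 → {A, D, H}; color 4 → {B, G}; color 5 → {E}. Each edge has distinct colors on its endpoints.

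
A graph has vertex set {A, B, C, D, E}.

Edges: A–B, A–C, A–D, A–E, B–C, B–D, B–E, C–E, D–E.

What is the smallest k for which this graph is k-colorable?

4

A, B, D, E are pairwise adjacent (a clique of size 4), so at least 4 colors are needed.
4 colors suffice: color 1 → {B}; color 2 → {A}; color 3 → {E}; color 4 → {C, D}. Every edge joins two different colors.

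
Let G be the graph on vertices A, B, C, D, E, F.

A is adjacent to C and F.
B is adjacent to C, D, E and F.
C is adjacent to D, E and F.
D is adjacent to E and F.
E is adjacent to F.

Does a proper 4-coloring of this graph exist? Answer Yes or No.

B, C, D, E, F form a clique, so at least 5 colors are needed.
So 4 colors are not enough.

No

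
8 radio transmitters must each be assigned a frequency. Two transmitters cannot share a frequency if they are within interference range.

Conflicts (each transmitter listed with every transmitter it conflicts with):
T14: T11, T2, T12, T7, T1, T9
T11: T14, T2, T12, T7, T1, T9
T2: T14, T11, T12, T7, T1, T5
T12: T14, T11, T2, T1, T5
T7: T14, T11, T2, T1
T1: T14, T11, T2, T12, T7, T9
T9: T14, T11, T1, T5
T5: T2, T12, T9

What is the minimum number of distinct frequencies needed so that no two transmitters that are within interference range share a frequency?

5

T14, T11, T2, T12, T1 all conflict with each other, so at least 5 frequencies are needed.
5 frequencies suffice: frequency 1 → {T11, T5}; frequency 2 → {T2, T9}; frequency 3 → {T1}; frequency 4 → {T14}; frequency 5 → {T12, T7}. No two conflicting transmitters share a frequency.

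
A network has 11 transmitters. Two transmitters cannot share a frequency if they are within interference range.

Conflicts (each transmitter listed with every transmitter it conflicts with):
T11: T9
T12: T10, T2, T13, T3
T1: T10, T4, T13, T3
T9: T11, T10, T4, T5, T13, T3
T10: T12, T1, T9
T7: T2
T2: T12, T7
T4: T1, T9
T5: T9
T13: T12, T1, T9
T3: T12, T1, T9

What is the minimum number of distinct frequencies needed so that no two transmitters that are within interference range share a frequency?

2

T12 and T3 conflict, so at least 2 frequencies are needed.
2 frequencies suffice: frequency 1 → {T12, T1, T9, T7}; frequency 2 → {T11, T10, T2, T4, T5, T13, T3}. Each listed conflict is separated.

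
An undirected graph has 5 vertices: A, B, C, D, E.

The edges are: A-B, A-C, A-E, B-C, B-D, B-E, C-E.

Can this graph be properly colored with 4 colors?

The chromatic number is 4. A, B, C, E are mutually adjacent (a clique of size 4), so at least 4 colors are needed.
4 colors suffice: color 1 → {B}; color 2 → {A, D}; color 3 → {E}; color 4 → {C}.
That is already a proper 4-coloring.

Yes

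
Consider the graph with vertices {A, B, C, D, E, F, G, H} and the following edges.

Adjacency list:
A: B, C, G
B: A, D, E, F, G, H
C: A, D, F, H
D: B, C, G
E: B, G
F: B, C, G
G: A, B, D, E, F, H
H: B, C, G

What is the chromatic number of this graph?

3

B, G, H are mutually adjacent, so at least 3 colors are needed.
A valid assignment using 3 colors: A=green, B=red, C=red, D=green, E=green, F=green, G=blue, H=green. Every edge joins two different colors.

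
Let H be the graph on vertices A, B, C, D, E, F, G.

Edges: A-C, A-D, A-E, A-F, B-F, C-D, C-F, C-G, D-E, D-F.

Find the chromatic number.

A, C, D, F are mutually adjacent (a clique of size 4), so at least 4 colors are needed.
4 colors suffice: A=red, B=red, C=green, D=blue, E=green, F=yellow, G=red. Every edge joins two different colors.

4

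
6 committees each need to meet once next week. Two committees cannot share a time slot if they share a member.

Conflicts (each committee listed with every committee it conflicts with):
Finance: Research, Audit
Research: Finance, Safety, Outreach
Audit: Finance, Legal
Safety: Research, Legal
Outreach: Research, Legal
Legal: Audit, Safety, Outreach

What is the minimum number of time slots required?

The cycle Legal-Audit-Finance-Research-Outreach-Legal has odd length 5, so it cannot be 2-colored; at least 3 time slots are needed.
3 time slots suffice: time slot 1 → {Research, Legal}; time slot 2 → {Finance, Safety, Outreach}; time slot 3 → {Audit}. Every pair that conflicts lands in different time slots.

3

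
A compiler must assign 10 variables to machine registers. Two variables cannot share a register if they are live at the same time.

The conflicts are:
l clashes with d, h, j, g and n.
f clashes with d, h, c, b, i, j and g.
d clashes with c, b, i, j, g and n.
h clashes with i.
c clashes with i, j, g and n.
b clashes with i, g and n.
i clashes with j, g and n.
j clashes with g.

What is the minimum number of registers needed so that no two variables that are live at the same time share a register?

6

f, d, c, i, j, g pairwise conflict, so at least 6 registers are needed.
6 registers suffice: register 1 → {l, i}; register 2 → {d, h}; register 3 → {f, n}; register 4 → {g}; register 5 → {b, j}; register 6 → {c}. Every pair that conflicts lands in different registers.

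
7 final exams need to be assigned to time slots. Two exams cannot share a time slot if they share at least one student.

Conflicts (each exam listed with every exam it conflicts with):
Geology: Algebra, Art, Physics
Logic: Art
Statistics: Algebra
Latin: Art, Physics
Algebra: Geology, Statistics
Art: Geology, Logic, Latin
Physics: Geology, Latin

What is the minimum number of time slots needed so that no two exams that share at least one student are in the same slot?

Geology and Algebra conflict, so at least 2 time slots are needed.
2 time slots suffice: time slot 1 → {Geology, Logic, Statistics, Latin}; time slot 2 → {Algebra, Art, Physics}. No two conflicting exams share a time slot.

2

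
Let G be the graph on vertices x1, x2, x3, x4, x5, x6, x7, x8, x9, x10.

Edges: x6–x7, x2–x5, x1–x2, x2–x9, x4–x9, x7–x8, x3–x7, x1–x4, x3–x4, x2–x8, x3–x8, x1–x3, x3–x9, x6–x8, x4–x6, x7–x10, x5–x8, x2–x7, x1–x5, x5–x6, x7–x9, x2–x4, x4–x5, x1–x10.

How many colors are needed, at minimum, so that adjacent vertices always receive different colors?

4

x1, x2, x4, x5 are pairwise adjacent (a clique of size 4), so at least 4 colors are needed.
A valid assignment using 4 colors: x1=G, x2=B, x3=B, x4=R, x5=Y, x6=B, x7=R, x8=G, x9=G, x10=B. Every edge joins two different colors.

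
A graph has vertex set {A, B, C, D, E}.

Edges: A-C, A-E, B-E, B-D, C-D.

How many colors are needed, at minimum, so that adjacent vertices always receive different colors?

The cycle D-C-A-E-B-D has odd length 5, so it cannot be 2-colored; at least 3 colors are needed.
One proper 3-coloring: A=1, B=3, C=2, D=1, E=2. Every edge joins two different colors.

3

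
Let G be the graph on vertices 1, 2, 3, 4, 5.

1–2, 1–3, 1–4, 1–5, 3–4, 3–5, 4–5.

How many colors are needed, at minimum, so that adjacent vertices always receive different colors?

4

1, 3, 4, 5 are pairwise adjacent (a clique of size 4), so at least 4 colors are needed.
4 colors suffice: color a → {1}; color b → {2, 5}; color c → {4}; color d → {3}. No two adjacent vertices share a color.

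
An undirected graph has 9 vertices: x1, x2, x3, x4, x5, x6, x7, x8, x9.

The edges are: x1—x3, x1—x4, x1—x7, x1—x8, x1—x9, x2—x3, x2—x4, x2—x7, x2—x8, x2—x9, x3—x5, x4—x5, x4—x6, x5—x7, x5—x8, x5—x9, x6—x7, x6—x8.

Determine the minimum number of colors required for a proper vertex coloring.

x1 and x7 are adjacent, so at least 2 colors are needed.
2 colors suffice: color 1 → {x1, x2, x5, x6}; color 2 → {x3, x4, x7, x8, x9}. Every edge joins two different colors.

2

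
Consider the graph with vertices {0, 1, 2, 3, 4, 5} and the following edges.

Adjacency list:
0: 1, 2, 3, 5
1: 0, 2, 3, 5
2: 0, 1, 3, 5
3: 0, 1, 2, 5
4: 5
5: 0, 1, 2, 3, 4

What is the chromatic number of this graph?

0, 1, 2, 3, 5 are pairwise adjacent (a clique of size 5), so at least 5 colors are needed.
A valid assignment using 5 colors: 0=e, 1=b, 2=d, 3=c, 4=b, 5=a. No two adjacent vertices share a color.

5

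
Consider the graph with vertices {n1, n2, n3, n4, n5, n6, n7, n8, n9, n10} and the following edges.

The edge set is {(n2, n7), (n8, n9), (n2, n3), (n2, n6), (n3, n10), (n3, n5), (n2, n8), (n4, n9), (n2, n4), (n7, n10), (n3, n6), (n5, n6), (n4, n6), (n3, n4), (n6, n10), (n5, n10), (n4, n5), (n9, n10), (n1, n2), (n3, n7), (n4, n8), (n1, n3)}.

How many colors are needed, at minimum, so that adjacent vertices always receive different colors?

4

n3, n4, n5, n6 are pairwise adjacent (a clique of size 4), so at least 4 colors are needed.
4 colors suffice: color 1 → {n3, n8}; color 2 → {n1, n4, n10}; color 3 → {n2, n5, n9}; color 4 → {n6, n7}. Each edge has distinct colors on its endpoints.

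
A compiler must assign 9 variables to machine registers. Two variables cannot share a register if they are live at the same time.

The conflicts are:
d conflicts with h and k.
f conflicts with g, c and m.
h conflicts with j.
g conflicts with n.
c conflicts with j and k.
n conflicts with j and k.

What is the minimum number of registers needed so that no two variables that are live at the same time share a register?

The cycle j-c-f-g-n-j has odd length 5, so it cannot be 2-colored; at least 3 registers are needed.
3 registers suffice: register 1 → {f, j, k}; register 2 → {h, c, n, m}; register 3 → {d, g}. No two conflicting variables share a register.

3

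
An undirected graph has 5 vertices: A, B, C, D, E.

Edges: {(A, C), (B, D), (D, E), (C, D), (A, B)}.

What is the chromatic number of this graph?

C and D are adjacent, so at least 2 colors are needed.
2 colors suffice: color red → {A, D}; color blue → {B, C, E}. No two adjacent vertices share a color.

2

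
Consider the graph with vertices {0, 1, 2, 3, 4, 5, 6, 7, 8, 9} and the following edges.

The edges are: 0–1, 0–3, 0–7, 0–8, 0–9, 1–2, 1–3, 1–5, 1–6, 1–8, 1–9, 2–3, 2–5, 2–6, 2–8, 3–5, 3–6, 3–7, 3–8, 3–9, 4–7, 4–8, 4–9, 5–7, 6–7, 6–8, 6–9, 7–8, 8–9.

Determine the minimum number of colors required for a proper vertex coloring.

5

1, 2, 3, 6, 8 form a clique, so at least 5 colors are needed.
One proper 5-coloring: 0=d, 1=c, 2=e, 3=a, 4=a, 5=b, 6=d, 7=c, 8=b, 9=e. Every edge joins two different colors.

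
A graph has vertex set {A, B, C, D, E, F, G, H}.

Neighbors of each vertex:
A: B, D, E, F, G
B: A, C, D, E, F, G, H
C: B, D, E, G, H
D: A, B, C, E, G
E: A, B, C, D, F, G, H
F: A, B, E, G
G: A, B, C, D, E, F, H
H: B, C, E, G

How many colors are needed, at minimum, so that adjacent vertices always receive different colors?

5

A, B, E, F, G are mutually adjacent (a clique of size 5), so at least 5 colors are needed.
A valid assignment using 5 colors: A=yellow, B=blue, C=yellow, D=purple, E=red, F=purple, G=green, H=purple. No two adjacent vertices share a color.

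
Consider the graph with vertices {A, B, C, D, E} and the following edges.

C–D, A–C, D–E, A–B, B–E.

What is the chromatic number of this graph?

The cycle A-B-E-D-C-A has odd length 5, so it cannot be 2-colored; at least 3 colors are needed.
3 colors suffice: color red → {C, E}; color blue → {B, D}; color green → {A}. Each edge has distinct colors on its endpoints.

3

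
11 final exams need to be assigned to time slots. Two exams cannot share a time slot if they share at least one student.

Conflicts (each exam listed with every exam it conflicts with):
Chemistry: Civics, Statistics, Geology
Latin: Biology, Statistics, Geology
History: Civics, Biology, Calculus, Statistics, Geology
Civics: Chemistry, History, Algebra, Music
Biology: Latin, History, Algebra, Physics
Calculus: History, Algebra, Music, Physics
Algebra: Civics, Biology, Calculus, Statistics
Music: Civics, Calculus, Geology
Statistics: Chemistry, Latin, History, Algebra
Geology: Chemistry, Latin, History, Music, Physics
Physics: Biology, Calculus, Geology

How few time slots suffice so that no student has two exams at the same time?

2

Geology and Physics conflict, so at least 2 time slots are needed.
2 time slots suffice: time slot 1 → {Civics, Biology, Calculus, Statistics, Geology}; time slot 2 → {Chemistry, Latin, History, Algebra, Music, Physics}. Every pair that conflicts lands in different time slots.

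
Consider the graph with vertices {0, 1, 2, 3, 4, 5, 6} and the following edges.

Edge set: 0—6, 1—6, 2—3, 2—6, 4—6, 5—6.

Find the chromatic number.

1 and 6 are adjacent, so at least 2 colors are needed.
2 colors suffice: color a → {3, 6}; color b → {0, 1, 2, 4, 5}. No two adjacent vertices share a color.

2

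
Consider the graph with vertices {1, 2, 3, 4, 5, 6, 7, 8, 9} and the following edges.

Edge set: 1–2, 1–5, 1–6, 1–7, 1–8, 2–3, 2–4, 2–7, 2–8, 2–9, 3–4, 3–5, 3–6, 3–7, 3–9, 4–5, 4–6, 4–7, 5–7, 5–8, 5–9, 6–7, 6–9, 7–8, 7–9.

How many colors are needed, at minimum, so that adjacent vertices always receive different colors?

4

3, 6, 7, 9 are mutually adjacent (a clique of size 4), so at least 4 colors are needed.
One proper 4-coloring: 1=green, 2=blue, 3=green, 4=yellow, 5=blue, 6=blue, 7=red, 8=yellow, 9=yellow. Every edge joins two different colors.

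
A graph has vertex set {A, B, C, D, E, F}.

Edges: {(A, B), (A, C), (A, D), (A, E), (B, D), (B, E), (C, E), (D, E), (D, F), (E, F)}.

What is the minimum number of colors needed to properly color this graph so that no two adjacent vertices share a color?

4

A, B, D, E are mutually adjacent (a clique of size 4), so at least 4 colors are needed.
One proper 4-coloring: A=2, B=4, C=3, D=3, E=1, F=2. Every edge joins two different colors.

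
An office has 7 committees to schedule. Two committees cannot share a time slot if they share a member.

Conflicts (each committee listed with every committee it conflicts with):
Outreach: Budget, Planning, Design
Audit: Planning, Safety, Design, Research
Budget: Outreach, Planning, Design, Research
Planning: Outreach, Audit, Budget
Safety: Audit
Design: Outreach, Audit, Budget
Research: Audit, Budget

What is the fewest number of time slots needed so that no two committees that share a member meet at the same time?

3

Outreach, Budget, Design pairwise conflict, so at least 3 time slots are needed.
3 time slots suffice: time slot 1 → {Audit, Budget}; time slot 2 → {Planning, Safety, Design, Research}; time slot 3 → {Outreach}. No two conflicting committees share a time slot.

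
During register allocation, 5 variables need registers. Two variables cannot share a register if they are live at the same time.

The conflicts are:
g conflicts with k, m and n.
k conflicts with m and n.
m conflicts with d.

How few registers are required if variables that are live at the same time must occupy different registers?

g, k, m all conflict with each other, so at least 3 registers are needed.
Using 3 registers: g=2, k=3, m=1, d=2, n=1. Each listed conflict is separated.

3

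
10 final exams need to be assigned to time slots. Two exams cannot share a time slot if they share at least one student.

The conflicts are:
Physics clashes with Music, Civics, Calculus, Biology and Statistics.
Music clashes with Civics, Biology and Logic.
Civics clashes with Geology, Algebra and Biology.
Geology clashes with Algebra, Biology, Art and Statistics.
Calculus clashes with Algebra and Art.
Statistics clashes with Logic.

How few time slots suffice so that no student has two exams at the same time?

4

Physics, Music, Civics, Biology all conflict with each other, so at least 4 time slots are needed.
4 time slots suffice: time slot 1 → {Physics, Geology, Logic}; time slot 2 → {Civics, Calculus, Statistics}; time slot 3 → {Music, Algebra, Art}; time slot 4 → {Biology}. No two conflicting exams share a time slot.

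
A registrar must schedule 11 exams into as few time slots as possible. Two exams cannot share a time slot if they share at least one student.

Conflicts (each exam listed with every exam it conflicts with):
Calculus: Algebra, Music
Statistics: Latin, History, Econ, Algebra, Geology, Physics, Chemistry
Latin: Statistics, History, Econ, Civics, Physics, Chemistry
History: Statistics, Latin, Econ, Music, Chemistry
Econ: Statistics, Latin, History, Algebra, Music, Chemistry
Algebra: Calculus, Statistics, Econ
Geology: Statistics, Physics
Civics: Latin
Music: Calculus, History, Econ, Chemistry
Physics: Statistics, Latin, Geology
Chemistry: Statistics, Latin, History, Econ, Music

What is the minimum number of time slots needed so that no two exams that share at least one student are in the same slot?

5

Statistics, Latin, History, Econ, Chemistry pairwise conflict, so at least 5 time slots are needed.
5 time slots suffice: Calculus=3, Statistics=1, Latin=2, History=4, Econ=3, Algebra=2, Geology=2, Civics=1, Music=1, Physics=3, Chemistry=5. No two conflicting exams share a time slot.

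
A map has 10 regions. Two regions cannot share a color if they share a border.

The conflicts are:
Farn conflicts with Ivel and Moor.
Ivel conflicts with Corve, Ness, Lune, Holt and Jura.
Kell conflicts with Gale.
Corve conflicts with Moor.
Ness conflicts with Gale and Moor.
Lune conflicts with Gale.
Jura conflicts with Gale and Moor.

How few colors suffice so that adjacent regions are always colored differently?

Ivel and Corve conflict, so at least 2 colors are needed.
A valid assignment using 2 colors: Farn=2, Ivel=1, Kell=2, Corve=2, Ness=2, Lune=2, Holt=2, Jura=2, Gale=1, Moor=1. Each listed conflict is separated.

2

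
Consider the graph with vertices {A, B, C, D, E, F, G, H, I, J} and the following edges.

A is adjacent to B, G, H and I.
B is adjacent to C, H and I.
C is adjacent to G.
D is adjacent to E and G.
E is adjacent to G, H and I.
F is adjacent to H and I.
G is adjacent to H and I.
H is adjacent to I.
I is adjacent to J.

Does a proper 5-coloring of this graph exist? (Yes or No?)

Yes

The chromatic number is 4. E, G, H, I are mutually adjacent (a clique of size 4), so at least 4 colors are needed.
A valid assignment using 4 colors: A=4, B=3, C=1, D=1, E=4, F=3, G=3, H=2, I=1, J=2.
Since 5 ≥ 4, a proper 5-coloring certainly exists.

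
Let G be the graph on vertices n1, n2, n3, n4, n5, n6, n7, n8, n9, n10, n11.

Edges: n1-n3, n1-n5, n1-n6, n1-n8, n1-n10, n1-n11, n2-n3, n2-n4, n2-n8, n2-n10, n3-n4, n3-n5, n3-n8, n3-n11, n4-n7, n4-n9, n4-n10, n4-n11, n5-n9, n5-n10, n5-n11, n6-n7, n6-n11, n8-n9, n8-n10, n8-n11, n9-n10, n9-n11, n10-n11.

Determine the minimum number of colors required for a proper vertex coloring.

n1, n8, n10, n11 are mutually adjacent (a clique of size 4), so at least 4 colors are needed.
One proper 4-coloring: n1=4, n2=1, n3=2, n4=3, n5=3, n6=2, n7=1, n8=3, n9=4, n10=2, n11=1. No two adjacent vertices share a color.

4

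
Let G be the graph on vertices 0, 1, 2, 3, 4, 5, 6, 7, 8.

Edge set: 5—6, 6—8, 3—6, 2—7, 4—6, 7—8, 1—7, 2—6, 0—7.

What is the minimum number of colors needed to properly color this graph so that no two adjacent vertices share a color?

2

2 and 6 are adjacent, so at least 2 colors are needed.
2 colors suffice: color a → {6, 7}; color b → {0, 1, 2, 3, 4, 5, 8}. No two adjacent vertices share a color.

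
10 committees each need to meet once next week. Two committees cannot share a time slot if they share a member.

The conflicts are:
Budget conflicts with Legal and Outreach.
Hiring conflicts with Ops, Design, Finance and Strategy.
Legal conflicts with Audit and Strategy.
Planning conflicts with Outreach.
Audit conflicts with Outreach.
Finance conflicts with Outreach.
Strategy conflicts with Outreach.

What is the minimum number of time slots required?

2

Audit and Outreach conflict, so at least 2 time slots are needed.
2 time slots suffice: Budget=2, Hiring=1, Ops=2, Legal=1, Planning=2, Audit=2, Design=2, Finance=2, Strategy=2, Outreach=1. Each listed conflict is separated.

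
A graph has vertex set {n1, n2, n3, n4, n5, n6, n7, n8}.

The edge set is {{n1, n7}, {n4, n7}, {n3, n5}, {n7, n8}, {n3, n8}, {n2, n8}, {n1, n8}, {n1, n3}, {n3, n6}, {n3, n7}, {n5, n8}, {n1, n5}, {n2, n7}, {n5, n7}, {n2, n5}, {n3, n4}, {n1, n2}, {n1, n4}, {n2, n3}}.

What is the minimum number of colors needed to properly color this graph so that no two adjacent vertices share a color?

n1, n2, n3, n5, n7, n8 form a clique, so at least 6 colors are needed.
6 colors suffice: n1=3, n2=4, n3=1, n4=4, n5=6, n6=2, n7=2, n8=5. Each edge has distinct colors on its endpoints.

6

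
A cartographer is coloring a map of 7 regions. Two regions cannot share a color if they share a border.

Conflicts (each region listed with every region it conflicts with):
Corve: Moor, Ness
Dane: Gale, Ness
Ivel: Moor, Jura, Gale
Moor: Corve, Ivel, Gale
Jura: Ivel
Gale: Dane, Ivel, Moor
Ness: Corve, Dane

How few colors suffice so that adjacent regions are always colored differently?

Ivel, Moor, Gale are mutually in conflict, so at least 3 colors are needed.
3 colors suffice: color 1 → {Jura, Gale, Ness}; color 2 → {Dane, Moor}; color 3 → {Corve, Ivel}. No two conflicting regions share a color.

3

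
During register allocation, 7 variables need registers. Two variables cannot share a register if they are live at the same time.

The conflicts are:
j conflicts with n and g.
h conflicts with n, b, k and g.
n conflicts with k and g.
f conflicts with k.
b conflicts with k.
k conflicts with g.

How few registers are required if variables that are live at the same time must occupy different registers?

4

h, n, k, g are mutually in conflict, so at least 4 registers are needed.
4 registers suffice: register 1 → {j, k}; register 2 → {n, f, b}; register 3 → {g}; register 4 → {h}. Each listed conflict is separated.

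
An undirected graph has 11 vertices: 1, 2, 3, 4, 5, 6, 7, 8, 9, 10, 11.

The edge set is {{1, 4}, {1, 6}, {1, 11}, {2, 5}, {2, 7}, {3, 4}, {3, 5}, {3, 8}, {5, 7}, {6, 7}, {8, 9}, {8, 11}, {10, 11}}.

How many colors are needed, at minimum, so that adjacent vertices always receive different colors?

2, 5, 7 are pairwise adjacent, so at least 3 colors are needed.
One proper 3-coloring: 1=b, 2=c, 3=a, 4=c, 5=b, 6=c, 7=a, 8=b, 9=a, 10=b, 11=a. Every edge joins two different colors.

3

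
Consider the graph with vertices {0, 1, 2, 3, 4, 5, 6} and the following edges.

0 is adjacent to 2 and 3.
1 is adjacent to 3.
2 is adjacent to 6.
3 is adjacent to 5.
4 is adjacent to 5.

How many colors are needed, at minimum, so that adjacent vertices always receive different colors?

2 and 6 are adjacent, so at least 2 colors are needed.
2 colors suffice: color red → {2, 3, 4}; color blue → {0, 1, 5, 6}. No two adjacent vertices share a color.

2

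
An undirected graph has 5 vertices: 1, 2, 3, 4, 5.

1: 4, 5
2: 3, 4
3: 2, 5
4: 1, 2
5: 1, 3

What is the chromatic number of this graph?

The cycle 1-4-2-3-5-1 has odd length 5, so it cannot be 2-colored; at least 3 colors are needed.
3 colors suffice: color red → {2, 5}; color blue → {3, 4}; color green → {1}. Every edge joins two different colors.

3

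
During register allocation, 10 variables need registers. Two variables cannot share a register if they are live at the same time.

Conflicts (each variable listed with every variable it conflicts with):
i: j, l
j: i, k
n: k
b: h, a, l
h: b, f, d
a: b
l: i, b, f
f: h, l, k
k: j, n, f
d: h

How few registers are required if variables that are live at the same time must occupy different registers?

3

The cycle f-l-i-j-k-f has odd length 5, so it cannot be 2-colored; at least 3 registers are needed.
Using 3 registers: i=2, j=3, n=2, b=2, h=1, a=1, l=1, f=2, k=1, d=2. Every pair that conflicts lands in different registers.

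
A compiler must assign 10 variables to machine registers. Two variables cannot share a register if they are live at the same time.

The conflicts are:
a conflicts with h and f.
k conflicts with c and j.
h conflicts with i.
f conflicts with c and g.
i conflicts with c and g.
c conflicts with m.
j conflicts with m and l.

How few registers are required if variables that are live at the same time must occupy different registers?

3

The cycle h-i-c-f-a-h has odd length 5, so it cannot be 2-colored; at least 3 registers are needed.
A valid assignment using 3 registers: a=1, k=2, h=3, f=2, i=2, c=1, j=1, g=1, m=2, l=2. No two conflicting variables share a register.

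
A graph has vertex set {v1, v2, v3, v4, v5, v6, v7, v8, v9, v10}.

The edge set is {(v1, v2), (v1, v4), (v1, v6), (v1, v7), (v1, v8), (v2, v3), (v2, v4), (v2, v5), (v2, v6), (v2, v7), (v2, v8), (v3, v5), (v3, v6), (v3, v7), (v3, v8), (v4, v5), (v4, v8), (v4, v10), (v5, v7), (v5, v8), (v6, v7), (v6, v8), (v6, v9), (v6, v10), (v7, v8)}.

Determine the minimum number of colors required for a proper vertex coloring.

5

v2, v3, v6, v7, v8 are mutually adjacent (a clique of size 5), so at least 5 colors are needed.
5 colors suffice: v1=P, v2=G, v3=P, v4=Y, v5=R, v6=R, v7=Y, v8=B, v9=B, v10=B. Every edge joins two different colors.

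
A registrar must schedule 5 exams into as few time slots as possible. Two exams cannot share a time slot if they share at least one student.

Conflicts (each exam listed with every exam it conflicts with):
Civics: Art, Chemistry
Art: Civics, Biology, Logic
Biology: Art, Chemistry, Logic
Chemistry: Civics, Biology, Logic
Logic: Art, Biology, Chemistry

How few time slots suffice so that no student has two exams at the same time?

3

Art, Biology, Logic pairwise conflict, so at least 3 time slots are needed.
3 time slots suffice: time slot 1 → {Art, Chemistry}; time slot 2 → {Civics, Logic}; time slot 3 → {Biology}. No two conflicting exams share a time slot.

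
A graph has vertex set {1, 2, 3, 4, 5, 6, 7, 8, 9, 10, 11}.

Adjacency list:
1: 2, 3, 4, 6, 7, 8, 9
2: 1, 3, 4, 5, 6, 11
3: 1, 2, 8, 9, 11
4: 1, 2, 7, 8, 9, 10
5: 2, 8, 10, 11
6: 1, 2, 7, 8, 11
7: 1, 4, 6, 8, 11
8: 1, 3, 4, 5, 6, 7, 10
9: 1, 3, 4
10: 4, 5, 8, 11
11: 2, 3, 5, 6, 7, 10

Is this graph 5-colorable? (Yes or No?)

The chromatic number is 4. 1, 4, 7, 8 are pairwise adjacent (a clique of size 4), so at least 4 colors are needed.
A valid assignment using 4 colors: 1=blue, 2=red, 3=green, 4=green, 5=green, 6=green, 7=yellow, 8=red, 9=red, 10=yellow, 11=blue.
Since 5 ≥ 4, a proper 5-coloring certainly exists.

Yes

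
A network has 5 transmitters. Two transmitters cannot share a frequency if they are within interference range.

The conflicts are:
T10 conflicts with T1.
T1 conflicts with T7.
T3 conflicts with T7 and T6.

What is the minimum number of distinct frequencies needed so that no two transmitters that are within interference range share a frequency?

2

T1 and T7 conflict, so at least 2 frequencies are needed.
Using 2 frequencies: T10=1, T1=2, T3=2, T7=1, T6=1. No two conflicting transmitters share a frequency.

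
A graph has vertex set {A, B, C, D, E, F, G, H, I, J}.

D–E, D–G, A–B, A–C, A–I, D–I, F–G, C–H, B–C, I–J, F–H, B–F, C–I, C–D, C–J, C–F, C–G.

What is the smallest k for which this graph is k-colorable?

C, D, G are pairwise adjacent, so at least 3 colors are needed.
3 colors suffice: color 1 → {C, E}; color 2 → {A, D, F, J}; color 3 → {B, G, H, I}. No two adjacent vertices share a color.

3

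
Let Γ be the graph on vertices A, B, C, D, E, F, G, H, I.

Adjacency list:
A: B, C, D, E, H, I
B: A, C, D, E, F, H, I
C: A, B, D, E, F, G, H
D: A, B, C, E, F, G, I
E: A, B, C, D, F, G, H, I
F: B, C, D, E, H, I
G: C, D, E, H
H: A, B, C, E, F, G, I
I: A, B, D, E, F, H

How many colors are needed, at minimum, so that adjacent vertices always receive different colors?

5

B, E, F, H, I are mutually adjacent (a clique of size 5), so at least 5 colors are needed.
One proper 5-coloring: A=5, B=4, C=2, D=3, E=1, F=5, G=4, H=3, I=2. Each edge has distinct colors on its endpoints.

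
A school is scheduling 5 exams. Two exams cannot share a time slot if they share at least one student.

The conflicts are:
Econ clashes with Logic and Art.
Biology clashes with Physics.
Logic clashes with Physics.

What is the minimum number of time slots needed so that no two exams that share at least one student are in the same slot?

2

Econ and Art conflict, so at least 2 time slots are needed.
A valid assignment using 2 time slots: Econ=2, Biology=1, Logic=1, Physics=2, Art=1. No two conflicting exams share a time slot.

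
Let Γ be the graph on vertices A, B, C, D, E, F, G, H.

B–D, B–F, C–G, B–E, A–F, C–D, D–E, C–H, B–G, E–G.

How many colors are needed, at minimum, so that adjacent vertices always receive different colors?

B, D, E are mutually adjacent, so at least 3 colors are needed.
A valid assignment using 3 colors: A=1, B=1, C=1, D=3, E=2, F=2, G=3, H=2. Each edge has distinct colors on its endpoints.

3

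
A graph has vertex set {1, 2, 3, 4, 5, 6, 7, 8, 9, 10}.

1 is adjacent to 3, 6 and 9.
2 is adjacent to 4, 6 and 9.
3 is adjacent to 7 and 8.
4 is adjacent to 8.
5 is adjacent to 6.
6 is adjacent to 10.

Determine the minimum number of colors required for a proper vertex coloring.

2

1 and 9 are adjacent, so at least 2 colors are needed.
2 colors suffice: color a → {3, 4, 6, 9}; color b → {1, 2, 5, 7, 8, 10}. Every edge joins two different colors.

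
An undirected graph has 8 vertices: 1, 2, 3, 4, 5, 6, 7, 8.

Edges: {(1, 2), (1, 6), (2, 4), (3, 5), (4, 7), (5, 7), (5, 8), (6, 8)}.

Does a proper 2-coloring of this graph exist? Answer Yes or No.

The cycle 4-7-5-8-6-1-2-4 has odd length 7, so it cannot be 2-colored; at least 3 colors are needed.
So 2 colors are not enough.

No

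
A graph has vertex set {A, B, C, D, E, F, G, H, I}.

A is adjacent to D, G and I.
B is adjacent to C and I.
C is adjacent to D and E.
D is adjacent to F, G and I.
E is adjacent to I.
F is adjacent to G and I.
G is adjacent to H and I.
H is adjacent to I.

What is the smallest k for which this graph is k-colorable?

D, F, G, I are pairwise adjacent (a clique of size 4), so at least 4 colors are needed.
One proper 4-coloring: A=4, B=2, C=1, D=3, E=2, F=4, G=2, H=3, I=1. No two adjacent vertices share a color.

4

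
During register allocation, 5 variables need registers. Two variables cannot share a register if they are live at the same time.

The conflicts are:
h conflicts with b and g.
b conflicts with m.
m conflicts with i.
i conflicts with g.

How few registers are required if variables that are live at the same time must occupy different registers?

3

The cycle i-m-b-h-g-i has odd length 5, so it cannot be 2-colored; at least 3 registers are needed.
3 registers suffice: register 1 → {b, i}; register 2 → {h, m}; register 3 → {g}. Each listed conflict is separated.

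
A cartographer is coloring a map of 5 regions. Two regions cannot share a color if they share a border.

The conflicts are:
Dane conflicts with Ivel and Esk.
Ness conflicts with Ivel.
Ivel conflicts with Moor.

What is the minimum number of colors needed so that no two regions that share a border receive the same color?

2

Ness and Ivel conflict, so at least 2 colors are needed.
2 colors suffice: color 1 → {Ivel, Esk}; color 2 → {Dane, Ness, Moor}. Each listed conflict is separated.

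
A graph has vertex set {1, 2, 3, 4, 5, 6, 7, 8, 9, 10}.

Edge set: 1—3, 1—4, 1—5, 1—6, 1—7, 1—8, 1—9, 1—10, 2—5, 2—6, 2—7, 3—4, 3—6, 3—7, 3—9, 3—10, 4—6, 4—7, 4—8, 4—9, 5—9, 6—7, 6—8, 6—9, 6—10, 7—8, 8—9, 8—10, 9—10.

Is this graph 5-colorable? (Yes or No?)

Yes

The chromatic number is 5. 1, 4, 6, 8, 9 are pairwise adjacent (a clique of size 5), so at least 5 colors are needed.
5 colors suffice: color red → {1, 2}; color blue → {5, 6}; color green → {7, 9}; color yellow → {4, 10}; color purple → {3, 8}.
That is already a proper 5-coloring.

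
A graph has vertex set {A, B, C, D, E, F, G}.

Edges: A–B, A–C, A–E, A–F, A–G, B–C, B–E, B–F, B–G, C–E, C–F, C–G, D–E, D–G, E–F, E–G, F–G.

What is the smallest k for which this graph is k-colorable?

6

A, B, C, E, F, G are mutually adjacent (a clique of size 6), so at least 6 colors are needed.
6 colors suffice: color 1 → {E}; color 2 → {G}; color 3 → {C, D}; color 4 → {B}; color 5 → {F}; color 6 → {A}. No two adjacent vertices share a color.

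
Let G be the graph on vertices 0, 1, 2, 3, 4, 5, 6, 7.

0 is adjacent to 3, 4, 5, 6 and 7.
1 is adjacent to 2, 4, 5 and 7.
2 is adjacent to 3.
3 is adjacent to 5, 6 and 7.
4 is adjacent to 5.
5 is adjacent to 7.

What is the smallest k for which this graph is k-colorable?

4

0, 3, 5, 7 are mutually adjacent (a clique of size 4), so at least 4 colors are needed.
4 colors suffice: color a → {2, 5, 6}; color b → {0, 1}; color c → {3, 4}; color d → {7}. Each edge has distinct colors on its endpoints.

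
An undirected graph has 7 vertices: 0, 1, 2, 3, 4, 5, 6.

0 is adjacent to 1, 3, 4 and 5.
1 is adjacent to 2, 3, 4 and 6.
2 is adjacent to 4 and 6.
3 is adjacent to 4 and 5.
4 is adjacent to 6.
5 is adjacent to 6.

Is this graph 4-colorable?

The chromatic number is 4. 1, 2, 4, 6 are mutually adjacent (a clique of size 4), so at least 4 colors are needed.
4 colors suffice: color red → {1, 5}; color blue → {4}; color green → {0, 6}; color yellow → {2, 3}.
That is already a proper 4-coloring.

Yes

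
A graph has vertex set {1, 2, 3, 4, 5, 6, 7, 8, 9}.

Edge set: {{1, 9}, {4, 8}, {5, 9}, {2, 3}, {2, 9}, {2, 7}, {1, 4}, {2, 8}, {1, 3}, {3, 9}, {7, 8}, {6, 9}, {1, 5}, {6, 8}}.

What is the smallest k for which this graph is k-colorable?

3

2, 7, 8 are mutually adjacent, so at least 3 colors are needed.
3 colors suffice: color red → {8, 9}; color blue → {1, 2, 6}; color green → {3, 4, 5, 7}. Every edge joins two different colors.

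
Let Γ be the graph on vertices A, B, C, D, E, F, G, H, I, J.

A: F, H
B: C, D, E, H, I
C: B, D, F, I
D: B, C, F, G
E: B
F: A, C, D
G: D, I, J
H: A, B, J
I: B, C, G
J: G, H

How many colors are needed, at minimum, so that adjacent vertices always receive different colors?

3

B, C, I form a triangle, so at least 3 colors are needed.
3 colors suffice: A=3, B=1, C=3, D=2, E=2, F=1, G=1, H=2, I=2, J=3. No two adjacent vertices share a color.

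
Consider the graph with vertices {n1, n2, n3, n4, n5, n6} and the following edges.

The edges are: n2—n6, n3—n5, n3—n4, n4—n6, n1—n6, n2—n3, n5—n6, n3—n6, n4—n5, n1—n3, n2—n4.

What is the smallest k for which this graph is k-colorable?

n3, n4, n5, n6 are mutually adjacent (a clique of size 4), so at least 4 colors are needed.
4 colors suffice: color 1 → {n3}; color 2 → {n6}; color 3 → {n1, n4}; color 4 → {n2, n5}. Every edge joins two different colors.

4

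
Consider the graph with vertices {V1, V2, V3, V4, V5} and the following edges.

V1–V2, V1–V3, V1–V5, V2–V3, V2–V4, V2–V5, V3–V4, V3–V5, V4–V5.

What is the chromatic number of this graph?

4

V1, V2, V3, V5 are pairwise adjacent (a clique of size 4), so at least 4 colors are needed.
A valid assignment using 4 colors: V1=4, V2=1, V3=2, V4=4, V5=3. No two adjacent vertices share a color.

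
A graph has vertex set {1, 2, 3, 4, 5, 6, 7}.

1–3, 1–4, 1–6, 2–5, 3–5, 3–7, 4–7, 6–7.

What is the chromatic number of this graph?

2

3 and 7 are adjacent, so at least 2 colors are needed.
A valid assignment using 2 colors: 1=blue, 2=red, 3=red, 4=red, 5=blue, 6=red, 7=blue. Each edge has distinct colors on its endpoints.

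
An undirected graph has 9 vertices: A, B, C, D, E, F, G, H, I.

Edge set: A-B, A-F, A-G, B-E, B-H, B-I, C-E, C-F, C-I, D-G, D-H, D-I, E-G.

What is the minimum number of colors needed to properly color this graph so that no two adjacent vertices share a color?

3

The cycle F-A-B-I-C-F has odd length 5, so it cannot be 2-colored; at least 3 colors are needed.
3 colors suffice: color 1 → {B, C, G}; color 2 → {A, E, H, I}; color 3 → {D, F}. Each edge has distinct colors on its endpoints.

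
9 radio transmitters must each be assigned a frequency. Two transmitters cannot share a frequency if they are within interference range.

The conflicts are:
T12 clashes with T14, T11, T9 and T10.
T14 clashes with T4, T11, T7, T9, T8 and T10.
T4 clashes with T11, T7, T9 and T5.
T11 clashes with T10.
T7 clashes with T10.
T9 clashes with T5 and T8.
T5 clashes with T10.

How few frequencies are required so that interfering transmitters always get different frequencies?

4

T12, T14, T11, T10 are mutually in conflict, so at least 4 frequencies are needed.
4 frequencies suffice: frequency 1 → {T14, T5}; frequency 2 → {T4, T8, T10}; frequency 3 → {T11, T7, T9}; frequency 4 → {T12}. Each listed conflict is separated.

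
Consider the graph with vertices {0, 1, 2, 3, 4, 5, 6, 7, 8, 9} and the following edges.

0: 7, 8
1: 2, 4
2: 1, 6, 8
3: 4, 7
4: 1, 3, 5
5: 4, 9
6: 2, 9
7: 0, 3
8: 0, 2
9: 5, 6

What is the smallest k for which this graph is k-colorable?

3

The cycle 4-3-7-0-8-2-1-4 has odd length 7, so it cannot be 2-colored; at least 3 colors are needed.
One proper 3-coloring: 0=a, 1=b, 2=a, 3=b, 4=a, 5=b, 6=b, 7=c, 8=b, 9=a. Each edge has distinct colors on its endpoints.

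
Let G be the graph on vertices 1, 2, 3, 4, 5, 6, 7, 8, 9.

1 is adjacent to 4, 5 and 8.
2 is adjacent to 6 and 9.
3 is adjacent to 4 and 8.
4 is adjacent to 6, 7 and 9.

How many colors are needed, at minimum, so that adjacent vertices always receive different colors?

3 and 8 are adjacent, so at least 2 colors are needed.
2 colors suffice: color a → {2, 4, 5, 8}; color b → {1, 3, 6, 7, 9}. Each edge has distinct colors on its endpoints.

2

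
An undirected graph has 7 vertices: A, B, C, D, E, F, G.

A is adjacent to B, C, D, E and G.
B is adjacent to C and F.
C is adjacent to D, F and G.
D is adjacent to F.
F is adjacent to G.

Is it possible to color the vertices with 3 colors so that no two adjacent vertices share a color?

Yes

The chromatic number is 3. C, F, G are mutually adjacent, so at least 3 colors are needed.
3 colors suffice: color red → {A, F}; color blue → {C, E}; color green → {B, D, G}.
That is already a proper 3-coloring.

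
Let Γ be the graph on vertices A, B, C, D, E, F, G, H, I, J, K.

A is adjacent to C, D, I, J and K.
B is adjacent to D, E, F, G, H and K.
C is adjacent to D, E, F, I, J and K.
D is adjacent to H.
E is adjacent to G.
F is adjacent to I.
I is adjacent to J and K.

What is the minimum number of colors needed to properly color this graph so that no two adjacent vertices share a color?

4

A, C, I, K are pairwise adjacent (a clique of size 4), so at least 4 colors are needed.
4 colors suffice: A=3, B=1, C=1, D=2, E=2, F=3, G=3, H=3, I=2, J=4, K=4. Each edge has distinct colors on its endpoints.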